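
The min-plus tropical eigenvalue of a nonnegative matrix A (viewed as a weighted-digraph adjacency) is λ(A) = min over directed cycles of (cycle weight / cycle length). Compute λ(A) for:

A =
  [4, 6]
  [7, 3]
λ(A) = 3

Enumerate directed cycles and compute their means (weight / length). Sample:
  cycle 0 → 0: weight = 4, length = 1, mean = 4/1 ≈ 4.000
  cycle 1 → 1: weight = 3, length = 1, mean = 3/1 ≈ 3.000
  cycle 0 → 1 → 0: weight = 13, length = 2, mean = 13/2 ≈ 6.500
  cycle 1 → 0 → 1: weight = 13, length = 2, mean = 13/2 ≈ 6.500
Minimum mean = 3.000, attained e.g. along the cycle 1 → 1 with weight 3 and length 1. So λ(A) = 3/1 = 3.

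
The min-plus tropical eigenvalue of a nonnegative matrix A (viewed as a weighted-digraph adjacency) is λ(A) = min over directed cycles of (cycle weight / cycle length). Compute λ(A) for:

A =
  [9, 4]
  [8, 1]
λ(A) = 1

Enumerate directed cycles and compute their means (weight / length). Sample:
  cycle 0 → 0: weight = 9, length = 1, mean = 9/1 ≈ 9.000
  cycle 1 → 1: weight = 1, length = 1, mean = 1/1 ≈ 1.000
  cycle 0 → 1 → 0: weight = 12, length = 2, mean = 12/2 ≈ 6.000
  cycle 1 → 0 → 1: weight = 12, length = 2, mean = 12/2 ≈ 6.000
Minimum mean = 1.000, attained e.g. along the cycle 1 → 1 with weight 1 and length 1. So λ(A) = 1/1 = 1.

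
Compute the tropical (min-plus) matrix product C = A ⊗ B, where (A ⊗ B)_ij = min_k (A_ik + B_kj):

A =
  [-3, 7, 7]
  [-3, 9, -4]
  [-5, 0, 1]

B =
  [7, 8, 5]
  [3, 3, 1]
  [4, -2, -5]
A ⊗ B =
  [4, 5, 2]
  [0, -6, -9]
  [2, -1, -4]

Apply the min-plus product entry-by-entry:
  C[0][0] = min over k of (A[0][0] + B[0][0] = -3 + 7 = 4, A[0][1] + B[1][0] = 7 + 3 = 10, A[0][2] + B[2][0] = 7 + 4 = 11) = 4 (attained at k = 0)
  C[0][1] = min over k of (A[0][0] + B[0][1] = -3 + 8 = 5, A[0][1] + B[1][1] = 7 + 3 = 10, A[0][2] + B[2][1] = 7 + -2 = 5) = 5 (attained at k = 0)
  C[0][2] = min over k of (A[0][0] + B[0][2] = -3 + 5 = 2, A[0][1] + B[1][2] = 7 + 1 = 8, A[0][2] + B[2][2] = 7 + -5 = 2) = 2 (attained at k = 0)
  C[1][0] = min over k of (A[1][0] + B[0][0] = -3 + 7 = 4, A[1][1] + B[1][0] = 9 + 3 = 12, A[1][2] + B[2][0] = -4 + 4 = 0) = 0 (attained at k = 2)
  C[1][1] = min over k of (A[1][0] + B[0][1] = -3 + 8 = 5, A[1][1] + B[1][1] = 9 + 3 = 12, A[1][2] + B[2][1] = -4 + -2 = -6) = -6 (attained at k = 2)
  C[1][2] = min over k of (A[1][0] + B[0][2] = -3 + 5 = 2, A[1][1] + B[1][2] = 9 + 1 = 10, A[1][2] + B[2][2] = -4 + -5 = -9) = -9 (attained at k = 2)
  C[2][0] = min over k of (A[2][0] + B[0][0] = -5 + 7 = 2, A[2][1] + B[1][0] = 0 + 3 = 3, A[2][2] + B[2][0] = 1 + 4 = 5) = 2 (attained at k = 0)
  C[2][1] = min over k of (A[2][0] + B[0][1] = -5 + 8 = 3, A[2][1] + B[1][1] = 0 + 3 = 3, A[2][2] + B[2][1] = 1 + -2 = -1) = -1 (attained at k = 2)
  C[2][2] = min over k of (A[2][0] + B[0][2] = -5 + 5 = 0, A[2][1] + B[1][2] = 0 + 1 = 1, A[2][2] + B[2][2] = 1 + -5 = -4) = -4 (attained at k = 2)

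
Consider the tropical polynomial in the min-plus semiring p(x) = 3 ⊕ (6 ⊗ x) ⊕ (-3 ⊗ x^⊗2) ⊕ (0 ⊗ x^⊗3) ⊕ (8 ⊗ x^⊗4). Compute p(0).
p(0) = -3

A tropical monomial a ⊗ x^⊗i evaluates to a + i · x. Evaluating each term at x = 0:
  Term 0 contributes 3 + 0 · 0 = 3
  Term 1 contributes 6 + 1 · 0 = 6
  Term 2 contributes -3 + 2 · 0 = -3
  Term 3 contributes 0 + 3 · 0 = 0
  Term 4 contributes 8 + 4 · 0 = 8
p(0) = ⊕ of these = min[3, 6, -3, 0, 8] = -3.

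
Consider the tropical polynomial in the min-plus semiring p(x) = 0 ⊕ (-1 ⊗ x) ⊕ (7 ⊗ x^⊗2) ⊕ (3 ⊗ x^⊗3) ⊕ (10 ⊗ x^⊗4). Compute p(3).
p(3) = 0

A tropical monomial a ⊗ x^⊗i evaluates to a + i · x. Evaluating each term at x = 3:
  Term 0 contributes 0 + 0 · 3 = 0
  Term 1 contributes -1 + 1 · 3 = 2
  Term 2 contributes 7 + 2 · 3 = 13
  Term 3 contributes 3 + 3 · 3 = 12
  Term 4 contributes 10 + 4 · 3 = 22
p(3) = ⊕ of these = min[0, 2, 13, 12, 22] = 0.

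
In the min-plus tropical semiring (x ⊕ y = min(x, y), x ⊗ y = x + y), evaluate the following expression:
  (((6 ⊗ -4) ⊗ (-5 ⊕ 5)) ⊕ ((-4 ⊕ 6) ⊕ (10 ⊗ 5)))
(((6 ⊗ -4) ⊗ (-5 ⊕ 5)) ⊕ ((-4 ⊕ 6) ⊕ (10 ⊗ 5))) = -4

Expand innermost to outermost. Recall ⊕ takes the minimum of its arguments and ⊗ takes their sum. Working out the expression (((6 ⊗ -4) ⊗ (-5 ⊕ 5)) ⊕ ((-4 ⊕ 6) ⊕ (10 ⊗ 5))) gives -4.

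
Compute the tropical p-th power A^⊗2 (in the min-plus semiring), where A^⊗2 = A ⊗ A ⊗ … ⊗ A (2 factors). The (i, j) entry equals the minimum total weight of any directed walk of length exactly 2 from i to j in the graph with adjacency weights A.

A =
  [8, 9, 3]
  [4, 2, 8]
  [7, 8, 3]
A^⊗2 =
  [10, 11, 6]
  [6, 4, 7]
  [10, 10, 6]

Each entry (A^⊗2)_ij equals the minimum over all length-2 walks i = v_0 → v_1 → … → v_2 = j of Σ_t A[v_t][v_{t+1}]. For example, for (i, j) = (0, 2) we minimise over 3 possible intermediate vertex sequences; the minimum is 6, attained along the walk 0 → 2 → 2.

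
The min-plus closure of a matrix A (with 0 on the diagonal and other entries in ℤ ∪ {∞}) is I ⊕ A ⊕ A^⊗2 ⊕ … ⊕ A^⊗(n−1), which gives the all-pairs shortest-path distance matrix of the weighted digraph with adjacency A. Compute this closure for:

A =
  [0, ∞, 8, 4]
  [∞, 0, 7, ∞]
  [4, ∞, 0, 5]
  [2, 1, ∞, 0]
Closure =
  [0, 5, 8, 4]
  [11, 0, 7, 12]
  [4, 6, 0, 5]
  [2, 1, 8, 0]

This is the Floyd-Warshall all-pairs shortest-path computation. For each intermediate vertex k = 0, 1, …, 3, update dist[i][j] ← min(dist[i][j], dist[i][k] + dist[k][j]). The final matrix gives, for each (i, j), the minimum total weight of any directed path from i to j (possibly empty when i = j).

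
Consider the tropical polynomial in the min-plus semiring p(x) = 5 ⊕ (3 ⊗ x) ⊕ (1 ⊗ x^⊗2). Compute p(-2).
p(-2) = -3

A tropical monomial a ⊗ x^⊗i evaluates to a + i · x. Evaluating each term at x = -2:
  Term 0 contributes 5 + 0 · -2 = 5
  Term 1 contributes 3 + 1 · -2 = 1
  Term 2 contributes 1 + 2 · -2 = -3
p(-2) = ⊕ of these = min[5, 1, -3] = -3.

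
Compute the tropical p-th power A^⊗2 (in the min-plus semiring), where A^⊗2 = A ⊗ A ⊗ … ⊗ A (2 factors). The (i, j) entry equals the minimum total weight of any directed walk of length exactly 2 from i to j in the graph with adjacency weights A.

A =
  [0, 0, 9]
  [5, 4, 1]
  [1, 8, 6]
A^⊗2 =
  [0, 0, 1]
  [2, 5, 5]
  [1, 1, 9]

Each entry (A^⊗2)_ij equals the minimum over all length-2 walks i = v_0 → v_1 → … → v_2 = j of Σ_t A[v_t][v_{t+1}]. For example, for (i, j) = (0, 2) we minimise over 3 possible intermediate vertex sequences; the minimum is 1, attained along the walk 0 → 1 → 2.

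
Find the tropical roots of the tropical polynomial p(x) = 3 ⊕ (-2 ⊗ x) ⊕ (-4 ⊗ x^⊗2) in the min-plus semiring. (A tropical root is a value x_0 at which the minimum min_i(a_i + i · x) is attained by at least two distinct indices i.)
Roots: {2, 5}

Each tropical root is a break point of the lower envelope of the lines y = a_i + i · x (there are 3 lines, with slopes 0, 1, ..., 2). Only the lines that attain the minimum somewhere contribute to roots; other lines are dominated. Here the surviving (envelope) indices are i = 2, i = 1, i = 0.
Intersections between consecutive envelope lines give the roots: for adjacent envelope indices i < j the intersection is x = (a_i − a_j) / (j − i). Reading off the sorted break points: {2, 5}.
Verification: at each break x_0, at least two indices attain the minimum of min_i(a_i + i · x_0).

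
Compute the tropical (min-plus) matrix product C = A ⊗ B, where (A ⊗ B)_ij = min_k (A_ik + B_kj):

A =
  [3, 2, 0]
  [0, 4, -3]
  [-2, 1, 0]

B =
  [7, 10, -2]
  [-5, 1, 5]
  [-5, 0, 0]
A ⊗ B =
  [-5, 0, 0]
  [-8, -3, -3]
  [-5, 0, -4]

Apply the min-plus product entry-by-entry:
  C[0][0] = min over k of (A[0][0] + B[0][0] = 3 + 7 = 10, A[0][1] + B[1][0] = 2 + -5 = -3, A[0][2] + B[2][0] = 0 + -5 = -5) = -5 (attained at k = 2)
  C[0][1] = min over k of (A[0][0] + B[0][1] = 3 + 10 = 13, A[0][1] + B[1][1] = 2 + 1 = 3, A[0][2] + B[2][1] = 0 + 0 = 0) = 0 (attained at k = 2)
  C[0][2] = min over k of (A[0][0] + B[0][2] = 3 + -2 = 1, A[0][1] + B[1][2] = 2 + 5 = 7, A[0][2] + B[2][2] = 0 + 0 = 0) = 0 (attained at k = 2)
  C[1][0] = min over k of (A[1][0] + B[0][0] = 0 + 7 = 7, A[1][1] + B[1][0] = 4 + -5 = -1, A[1][2] + B[2][0] = -3 + -5 = -8) = -8 (attained at k = 2)
  C[1][1] = min over k of (A[1][0] + B[0][1] = 0 + 10 = 10, A[1][1] + B[1][1] = 4 + 1 = 5, A[1][2] + B[2][1] = -3 + 0 = -3) = -3 (attained at k = 2)
  C[1][2] = min over k of (A[1][0] + B[0][2] = 0 + -2 = -2, A[1][1] + B[1][2] = 4 + 5 = 9, A[1][2] + B[2][2] = -3 + 0 = -3) = -3 (attained at k = 2)
  C[2][0] = min over k of (A[2][0] + B[0][0] = -2 + 7 = 5, A[2][1] + B[1][0] = 1 + -5 = -4, A[2][2] + B[2][0] = 0 + -5 = -5) = -5 (attained at k = 2)
  C[2][1] = min over k of (A[2][0] + B[0][1] = -2 + 10 = 8, A[2][1] + B[1][1] = 1 + 1 = 2, A[2][2] + B[2][1] = 0 + 0 = 0) = 0 (attained at k = 2)
  C[2][2] = min over k of (A[2][0] + B[0][2] = -2 + -2 = -4, A[2][1] + B[1][2] = 1 + 5 = 6, A[2][2] + B[2][2] = 0 + 0 = 0) = -4 (attained at k = 0)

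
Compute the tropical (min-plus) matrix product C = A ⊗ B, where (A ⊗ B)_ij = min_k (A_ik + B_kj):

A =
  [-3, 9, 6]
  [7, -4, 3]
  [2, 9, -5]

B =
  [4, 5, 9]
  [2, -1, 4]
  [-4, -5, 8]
A ⊗ B =
  [1, 1, 6]
  [-2, -5, 0]
  [-9, -10, 3]

Apply the min-plus product entry-by-entry:
  C[0][0] = min over k of (A[0][0] + B[0][0] = -3 + 4 = 1, A[0][1] + B[1][0] = 9 + 2 = 11, A[0][2] + B[2][0] = 6 + -4 = 2) = 1 (attained at k = 0)
  C[0][1] = min over k of (A[0][0] + B[0][1] = -3 + 5 = 2, A[0][1] + B[1][1] = 9 + -1 = 8, A[0][2] + B[2][1] = 6 + -5 = 1) = 1 (attained at k = 2)
  C[0][2] = min over k of (A[0][0] + B[0][2] = -3 + 9 = 6, A[0][1] + B[1][2] = 9 + 4 = 13, A[0][2] + B[2][2] = 6 + 8 = 14) = 6 (attained at k = 0)
  C[1][0] = min over k of (A[1][0] + B[0][0] = 7 + 4 = 11, A[1][1] + B[1][0] = -4 + 2 = -2, A[1][2] + B[2][0] = 3 + -4 = -1) = -2 (attained at k = 1)
  C[1][1] = min over k of (A[1][0] + B[0][1] = 7 + 5 = 12, A[1][1] + B[1][1] = -4 + -1 = -5, A[1][2] + B[2][1] = 3 + -5 = -2) = -5 (attained at k = 1)
  C[1][2] = min over k of (A[1][0] + B[0][2] = 7 + 9 = 16, A[1][1] + B[1][2] = -4 + 4 = 0, A[1][2] + B[2][2] = 3 + 8 = 11) = 0 (attained at k = 1)
  C[2][0] = min over k of (A[2][0] + B[0][0] = 2 + 4 = 6, A[2][1] + B[1][0] = 9 + 2 = 11, A[2][2] + B[2][0] = -5 + -4 = -9) = -9 (attained at k = 2)
  C[2][1] = min over k of (A[2][0] + B[0][1] = 2 + 5 = 7, A[2][1] + B[1][1] = 9 + -1 = 8, A[2][2] + B[2][1] = -5 + -5 = -10) = -10 (attained at k = 2)
  C[2][2] = min over k of (A[2][0] + B[0][2] = 2 + 9 = 11, A[2][1] + B[1][2] = 9 + 4 = 13, A[2][2] + B[2][2] = -5 + 8 = 3) = 3 (attained at k = 2)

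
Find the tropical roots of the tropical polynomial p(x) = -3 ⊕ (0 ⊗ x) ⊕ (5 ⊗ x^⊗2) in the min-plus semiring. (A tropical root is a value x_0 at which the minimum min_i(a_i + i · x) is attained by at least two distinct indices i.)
Roots: {-5, -3}

Each tropical root is a break point of the lower envelope of the lines y = a_i + i · x (there are 3 lines, with slopes 0, 1, ..., 2). Only the lines that attain the minimum somewhere contribute to roots; other lines are dominated. Here the surviving (envelope) indices are i = 2, i = 1, i = 0.
Intersections between consecutive envelope lines give the roots: for adjacent envelope indices i < j the intersection is x = (a_i − a_j) / (j − i). Reading off the sorted break points: {-5, -3}.
Verification: at each break x_0, at least two indices attain the minimum of min_i(a_i + i · x_0).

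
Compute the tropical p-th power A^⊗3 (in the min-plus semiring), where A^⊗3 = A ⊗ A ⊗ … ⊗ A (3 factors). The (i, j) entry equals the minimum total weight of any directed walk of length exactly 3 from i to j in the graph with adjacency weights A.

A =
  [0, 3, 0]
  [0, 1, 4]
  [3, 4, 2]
A^⊗3 =
  [0, 3, 0]
  [0, 3, 0]
  [3, 6, 3]

Each entry (A^⊗3)_ij equals the minimum over all length-3 walks i = v_0 → v_1 → … → v_3 = j of Σ_t A[v_t][v_{t+1}]. For example, for (i, j) = (0, 2) we minimise over 9 possible intermediate vertex sequences; the minimum is 0, attained along the walk 0 → 0 → 0 → 2.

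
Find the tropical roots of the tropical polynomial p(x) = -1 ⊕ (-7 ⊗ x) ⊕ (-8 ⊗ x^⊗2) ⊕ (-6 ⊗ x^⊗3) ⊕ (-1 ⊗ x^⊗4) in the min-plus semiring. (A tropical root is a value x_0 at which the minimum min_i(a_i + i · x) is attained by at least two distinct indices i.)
Roots: {-5, -2, 1, 6}

Each tropical root is a break point of the lower envelope of the lines y = a_i + i · x (there are 5 lines, with slopes 0, 1, ..., 4). Only the lines that attain the minimum somewhere contribute to roots; other lines are dominated. Here the surviving (envelope) indices are i = 4, i = 3, i = 2, i = 1, i = 0.
Intersections between consecutive envelope lines give the roots: for adjacent envelope indices i < j the intersection is x = (a_i − a_j) / (j − i). Reading off the sorted break points: {-5, -2, 1, 6}.
Verification: at each break x_0, at least two indices attain the minimum of min_i(a_i + i · x_0).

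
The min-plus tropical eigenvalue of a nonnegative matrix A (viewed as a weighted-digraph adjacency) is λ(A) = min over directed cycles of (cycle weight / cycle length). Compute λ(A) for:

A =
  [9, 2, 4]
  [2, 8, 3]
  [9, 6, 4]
λ(A) = 2

Enumerate directed cycles and compute their means (weight / length). Sample:
  cycle 0 → 0: weight = 9, length = 1, mean = 9/1 ≈ 9.000
  cycle 1 → 1: weight = 8, length = 1, mean = 8/1 ≈ 8.000
  cycle 2 → 2: weight = 4, length = 1, mean = 4/1 ≈ 4.000
  cycle 0 → 1 → 0: weight = 4, length = 2, mean = 4/2 ≈ 2.000
  cycle 0 → 2 → 0: weight = 13, length = 2, mean = 13/2 ≈ 6.500
  cycle 1 → 0 → 1: weight = 4, length = 2, mean = 4/2 ≈ 2.000
Minimum mean = 2.000, attained e.g. along the cycle 0 → 1 → 0 with weight 4 and length 2. So λ(A) = 4/2 = 2.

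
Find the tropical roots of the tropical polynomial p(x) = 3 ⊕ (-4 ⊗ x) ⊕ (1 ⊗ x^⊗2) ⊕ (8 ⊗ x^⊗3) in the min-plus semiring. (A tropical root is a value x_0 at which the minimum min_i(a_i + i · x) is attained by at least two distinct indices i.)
Roots: {-7, -5, 7}

Each tropical root is a break point of the lower envelope of the lines y = a_i + i · x (there are 4 lines, with slopes 0, 1, ..., 3). Only the lines that attain the minimum somewhere contribute to roots; other lines are dominated. Here the surviving (envelope) indices are i = 3, i = 2, i = 1, i = 0.
Intersections between consecutive envelope lines give the roots: for adjacent envelope indices i < j the intersection is x = (a_i − a_j) / (j − i). Reading off the sorted break points: {-7, -5, 7}.
Verification: at each break x_0, at least two indices attain the minimum of min_i(a_i + i · x_0).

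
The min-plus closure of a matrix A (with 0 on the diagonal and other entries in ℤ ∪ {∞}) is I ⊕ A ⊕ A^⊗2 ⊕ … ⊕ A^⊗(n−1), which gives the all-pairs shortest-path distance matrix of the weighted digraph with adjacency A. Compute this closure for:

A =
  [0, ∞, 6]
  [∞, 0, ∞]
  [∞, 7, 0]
Closure =
  [0, 13, 6]
  [∞, 0, ∞]
  [∞, 7, 0]

This is the Floyd-Warshall all-pairs shortest-path computation. For each intermediate vertex k = 0, 1, …, 2, update dist[i][j] ← min(dist[i][j], dist[i][k] + dist[k][j]). The final matrix gives, for each (i, j), the minimum total weight of any directed path from i to j (possibly empty when i = j).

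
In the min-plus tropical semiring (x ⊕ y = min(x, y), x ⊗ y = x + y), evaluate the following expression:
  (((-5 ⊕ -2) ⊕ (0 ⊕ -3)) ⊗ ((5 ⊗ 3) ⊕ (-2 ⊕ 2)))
(((-5 ⊕ -2) ⊕ (0 ⊕ -3)) ⊗ ((5 ⊗ 3) ⊕ (-2 ⊕ 2))) = -7

Expand innermost to outermost. Recall ⊕ takes the minimum of its arguments and ⊗ takes their sum. Working out the expression (((-5 ⊕ -2) ⊕ (0 ⊕ -3)) ⊗ ((5 ⊗ 3) ⊕ (-2 ⊕ 2))) gives -7.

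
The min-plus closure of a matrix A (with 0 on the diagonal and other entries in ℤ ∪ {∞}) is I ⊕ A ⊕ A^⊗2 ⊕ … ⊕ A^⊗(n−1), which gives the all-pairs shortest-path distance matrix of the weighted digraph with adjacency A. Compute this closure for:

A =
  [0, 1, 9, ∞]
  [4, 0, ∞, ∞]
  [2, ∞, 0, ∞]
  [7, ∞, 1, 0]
Closure =
  [0, 1, 9, ∞]
  [4, 0, 13, ∞]
  [2, 3, 0, ∞]
  [3, 4, 1, 0]

This is the Floyd-Warshall all-pairs shortest-path computation. For each intermediate vertex k = 0, 1, …, 3, update dist[i][j] ← min(dist[i][j], dist[i][k] + dist[k][j]). The final matrix gives, for each (i, j), the minimum total weight of any directed path from i to j (possibly empty when i = j).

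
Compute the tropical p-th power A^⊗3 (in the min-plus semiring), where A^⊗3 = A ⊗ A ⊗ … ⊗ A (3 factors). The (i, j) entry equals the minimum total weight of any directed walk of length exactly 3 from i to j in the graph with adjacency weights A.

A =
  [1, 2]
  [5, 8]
A^⊗3 =
  [3, 4]
  [7, 8]

Each entry (A^⊗3)_ij equals the minimum over all length-3 walks i = v_0 → v_1 → … → v_3 = j of Σ_t A[v_t][v_{t+1}]. For example, for (i, j) = (0, 1) we minimise over 4 possible intermediate vertex sequences; the minimum is 4, attained along the walk 0 → 0 → 0 → 1.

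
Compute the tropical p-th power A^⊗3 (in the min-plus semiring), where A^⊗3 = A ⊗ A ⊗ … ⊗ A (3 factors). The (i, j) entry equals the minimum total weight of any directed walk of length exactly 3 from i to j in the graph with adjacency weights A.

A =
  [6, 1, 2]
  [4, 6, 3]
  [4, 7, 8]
A^⊗3 =
  [8, 6, 7]
  [9, 8, 8]
  [9, 11, 8]

Each entry (A^⊗3)_ij equals the minimum over all length-3 walks i = v_0 → v_1 → … → v_3 = j of Σ_t A[v_t][v_{t+1}]. For example, for (i, j) = (0, 2) we minimise over 9 possible intermediate vertex sequences; the minimum is 7, attained along the walk 0 → 1 → 0 → 2.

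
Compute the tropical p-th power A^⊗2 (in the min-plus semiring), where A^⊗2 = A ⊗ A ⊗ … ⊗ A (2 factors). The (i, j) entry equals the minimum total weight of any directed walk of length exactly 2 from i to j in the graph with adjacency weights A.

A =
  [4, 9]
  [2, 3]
A^⊗2 =
  [8, 12]
  [5, 6]

Each entry (A^⊗2)_ij equals the minimum over all length-2 walks i = v_0 → v_1 → … → v_2 = j of Σ_t A[v_t][v_{t+1}]. For example, for (i, j) = (0, 1) we minimise over 2 possible intermediate vertex sequences; the minimum is 12, attained along the walk 0 → 1 → 1.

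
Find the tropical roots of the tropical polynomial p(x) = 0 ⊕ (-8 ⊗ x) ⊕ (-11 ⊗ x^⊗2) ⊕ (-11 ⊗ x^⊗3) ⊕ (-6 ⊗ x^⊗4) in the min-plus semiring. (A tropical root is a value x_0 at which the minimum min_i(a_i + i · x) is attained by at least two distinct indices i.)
Roots: {-5, 0, 3, 8}

Each tropical root is a break point of the lower envelope of the lines y = a_i + i · x (there are 5 lines, with slopes 0, 1, ..., 4). Only the lines that attain the minimum somewhere contribute to roots; other lines are dominated. Here the surviving (envelope) indices are i = 4, i = 3, i = 2, i = 1, i = 0.
Intersections between consecutive envelope lines give the roots: for adjacent envelope indices i < j the intersection is x = (a_i − a_j) / (j − i). Reading off the sorted break points: {-5, 0, 3, 8}.
Verification: at each break x_0, at least two indices attain the minimum of min_i(a_i + i · x_0).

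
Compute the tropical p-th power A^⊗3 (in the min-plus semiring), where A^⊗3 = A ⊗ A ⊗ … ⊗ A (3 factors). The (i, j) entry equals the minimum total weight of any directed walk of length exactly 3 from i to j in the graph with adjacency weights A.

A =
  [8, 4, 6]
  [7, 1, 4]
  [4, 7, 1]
A^⊗3 =
  [11, 6, 8]
  [9, 3, 6]
  [6, 9, 3]

Each entry (A^⊗3)_ij equals the minimum over all length-3 walks i = v_0 → v_1 → … → v_3 = j of Σ_t A[v_t][v_{t+1}]. For example, for (i, j) = (0, 2) we minimise over 9 possible intermediate vertex sequences; the minimum is 8, attained along the walk 0 → 2 → 2 → 2.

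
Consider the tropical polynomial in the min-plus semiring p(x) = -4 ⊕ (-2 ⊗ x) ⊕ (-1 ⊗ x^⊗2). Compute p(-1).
p(-1) = -4

A tropical monomial a ⊗ x^⊗i evaluates to a + i · x. Evaluating each term at x = -1:
  Term 0 contributes -4 + 0 · -1 = -4
  Term 1 contributes -2 + 1 · -1 = -3
  Term 2 contributes -1 + 2 · -1 = -3
p(-1) = ⊕ of these = min[-4, -3, -3] = -4.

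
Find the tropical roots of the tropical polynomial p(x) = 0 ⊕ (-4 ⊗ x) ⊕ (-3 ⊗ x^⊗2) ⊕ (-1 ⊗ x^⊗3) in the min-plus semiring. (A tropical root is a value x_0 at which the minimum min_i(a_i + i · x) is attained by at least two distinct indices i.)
Roots: {-2, -1, 4}

Each tropical root is a break point of the lower envelope of the lines y = a_i + i · x (there are 4 lines, with slopes 0, 1, ..., 3). Only the lines that attain the minimum somewhere contribute to roots; other lines are dominated. Here the surviving (envelope) indices are i = 3, i = 2, i = 1, i = 0.
Intersections between consecutive envelope lines give the roots: for adjacent envelope indices i < j the intersection is x = (a_i − a_j) / (j − i). Reading off the sorted break points: {-2, -1, 4}.
Verification: at each break x_0, at least two indices attain the minimum of min_i(a_i + i · x_0).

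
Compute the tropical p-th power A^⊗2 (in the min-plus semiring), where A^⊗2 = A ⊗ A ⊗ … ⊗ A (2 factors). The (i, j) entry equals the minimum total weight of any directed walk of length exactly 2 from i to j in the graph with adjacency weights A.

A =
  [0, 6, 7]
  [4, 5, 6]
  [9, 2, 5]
A^⊗2 =
  [0, 6, 7]
  [4, 8, 11]
  [6, 7, 8]

Each entry (A^⊗2)_ij equals the minimum over all length-2 walks i = v_0 → v_1 → … → v_2 = j of Σ_t A[v_t][v_{t+1}]. For example, for (i, j) = (0, 2) we minimise over 3 possible intermediate vertex sequences; the minimum is 7, attained along the walk 0 → 0 → 2.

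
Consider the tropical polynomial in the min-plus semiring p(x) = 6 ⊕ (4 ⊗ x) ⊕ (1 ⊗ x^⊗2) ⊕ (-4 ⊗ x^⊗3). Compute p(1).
p(1) = -1

A tropical monomial a ⊗ x^⊗i evaluates to a + i · x. Evaluating each term at x = 1:
  Term 0 contributes 6 + 0 · 1 = 6
  Term 1 contributes 4 + 1 · 1 = 5
  Term 2 contributes 1 + 2 · 1 = 3
  Term 3 contributes -4 + 3 · 1 = -1
p(1) = ⊕ of these = min[6, 5, 3, -1] = -1.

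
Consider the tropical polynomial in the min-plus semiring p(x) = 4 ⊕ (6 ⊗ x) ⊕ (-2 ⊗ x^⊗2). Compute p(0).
p(0) = -2

A tropical monomial a ⊗ x^⊗i evaluates to a + i · x. Evaluating each term at x = 0:
  Term 0 contributes 4 + 0 · 0 = 4
  Term 1 contributes 6 + 1 · 0 = 6
  Term 2 contributes -2 + 2 · 0 = -2
p(0) = ⊕ of these = min[4, 6, -2] = -2.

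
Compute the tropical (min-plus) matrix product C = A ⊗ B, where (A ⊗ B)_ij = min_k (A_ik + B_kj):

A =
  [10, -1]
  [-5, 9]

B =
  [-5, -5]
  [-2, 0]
A ⊗ B =
  [-3, -1]
  [-10, -10]

Apply the min-plus product entry-by-entry:
  C[0][0] = min over k of (A[0][0] + B[0][0] = 10 + -5 = 5, A[0][1] + B[1][0] = -1 + -2 = -3) = -3 (attained at k = 1)
  C[0][1] = min over k of (A[0][0] + B[0][1] = 10 + -5 = 5, A[0][1] + B[1][1] = -1 + 0 = -1) = -1 (attained at k = 1)
  C[1][0] = min over k of (A[1][0] + B[0][0] = -5 + -5 = -10, A[1][1] + B[1][0] = 9 + -2 = 7) = -10 (attained at k = 0)
  C[1][1] = min over k of (A[1][0] + B[0][1] = -5 + -5 = -10, A[1][1] + B[1][1] = 9 + 0 = 9) = -10 (attained at k = 0)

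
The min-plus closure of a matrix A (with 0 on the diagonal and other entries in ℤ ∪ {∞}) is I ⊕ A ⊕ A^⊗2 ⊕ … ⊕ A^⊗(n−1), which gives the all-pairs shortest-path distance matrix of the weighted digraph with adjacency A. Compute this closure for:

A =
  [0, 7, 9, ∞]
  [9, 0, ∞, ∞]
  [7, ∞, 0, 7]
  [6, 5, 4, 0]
Closure =
  [0, 7, 9, 16]
  [9, 0, 18, 25]
  [7, 12, 0, 7]
  [6, 5, 4, 0]

This is the Floyd-Warshall all-pairs shortest-path computation. For each intermediate vertex k = 0, 1, …, 3, update dist[i][j] ← min(dist[i][j], dist[i][k] + dist[k][j]). The final matrix gives, for each (i, j), the minimum total weight of any directed path from i to j (possibly empty when i = j).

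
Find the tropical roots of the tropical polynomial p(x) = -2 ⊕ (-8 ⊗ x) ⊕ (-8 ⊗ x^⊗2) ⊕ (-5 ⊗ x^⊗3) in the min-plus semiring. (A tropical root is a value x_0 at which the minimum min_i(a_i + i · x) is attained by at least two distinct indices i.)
Roots: {-3, 0, 6}

Each tropical root is a break point of the lower envelope of the lines y = a_i + i · x (there are 4 lines, with slopes 0, 1, ..., 3). Only the lines that attain the minimum somewhere contribute to roots; other lines are dominated. Here the surviving (envelope) indices are i = 3, i = 2, i = 1, i = 0.
Intersections between consecutive envelope lines give the roots: for adjacent envelope indices i < j the intersection is x = (a_i − a_j) / (j − i). Reading off the sorted break points: {-3, 0, 6}.
Verification: at each break x_0, at least two indices attain the minimum of min_i(a_i + i · x_0).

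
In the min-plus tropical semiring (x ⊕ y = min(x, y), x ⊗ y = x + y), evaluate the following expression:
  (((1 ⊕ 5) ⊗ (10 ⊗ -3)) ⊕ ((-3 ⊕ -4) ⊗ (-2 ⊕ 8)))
(((1 ⊕ 5) ⊗ (10 ⊗ -3)) ⊕ ((-3 ⊕ -4) ⊗ (-2 ⊕ 8))) = -6

Expand innermost to outermost. Recall ⊕ takes the minimum of its arguments and ⊗ takes their sum. Working out the expression (((1 ⊕ 5) ⊗ (10 ⊗ -3)) ⊕ ((-3 ⊕ -4) ⊗ (-2 ⊕ 8))) gives -6.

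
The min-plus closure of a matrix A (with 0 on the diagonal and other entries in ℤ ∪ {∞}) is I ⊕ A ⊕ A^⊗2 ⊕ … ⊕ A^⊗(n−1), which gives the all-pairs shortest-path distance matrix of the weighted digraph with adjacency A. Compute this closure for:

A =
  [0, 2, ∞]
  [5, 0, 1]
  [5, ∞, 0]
Closure =
  [0, 2, 3]
  [5, 0, 1]
  [5, 7, 0]

This is the Floyd-Warshall all-pairs shortest-path computation. For each intermediate vertex k = 0, 1, …, 2, update dist[i][j] ← min(dist[i][j], dist[i][k] + dist[k][j]). The final matrix gives, for each (i, j), the minimum total weight of any directed path from i to j (possibly empty when i = j).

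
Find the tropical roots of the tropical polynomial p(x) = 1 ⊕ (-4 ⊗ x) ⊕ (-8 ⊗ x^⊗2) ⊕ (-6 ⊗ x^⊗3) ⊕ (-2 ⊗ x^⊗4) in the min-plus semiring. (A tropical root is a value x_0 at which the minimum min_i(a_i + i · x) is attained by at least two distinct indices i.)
Roots: {-4, -2, 4, 5}

Each tropical root is a break point of the lower envelope of the lines y = a_i + i · x (there are 5 lines, with slopes 0, 1, ..., 4). Only the lines that attain the minimum somewhere contribute to roots; other lines are dominated. Here the surviving (envelope) indices are i = 4, i = 3, i = 2, i = 1, i = 0.
Intersections between consecutive envelope lines give the roots: for adjacent envelope indices i < j the intersection is x = (a_i − a_j) / (j − i). Reading off the sorted break points: {-4, -2, 4, 5}.
Verification: at each break x_0, at least two indices attain the minimum of min_i(a_i + i · x_0).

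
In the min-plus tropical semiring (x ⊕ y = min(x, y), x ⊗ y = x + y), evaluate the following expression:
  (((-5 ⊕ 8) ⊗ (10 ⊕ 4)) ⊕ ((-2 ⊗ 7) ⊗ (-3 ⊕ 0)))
(((-5 ⊕ 8) ⊗ (10 ⊕ 4)) ⊕ ((-2 ⊗ 7) ⊗ (-3 ⊕ 0))) = -1

Expand innermost to outermost. Recall ⊕ takes the minimum of its arguments and ⊗ takes their sum. Working out the expression (((-5 ⊕ 8) ⊗ (10 ⊕ 4)) ⊕ ((-2 ⊗ 7) ⊗ (-3 ⊕ 0))) gives -1.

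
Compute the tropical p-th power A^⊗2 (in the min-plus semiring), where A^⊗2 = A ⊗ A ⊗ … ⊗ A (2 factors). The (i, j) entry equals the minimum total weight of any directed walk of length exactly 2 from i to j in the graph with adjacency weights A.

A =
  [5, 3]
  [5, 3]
A^⊗2 =
  [8, 6]
  [8, 6]

Each entry (A^⊗2)_ij equals the minimum over all length-2 walks i = v_0 → v_1 → … → v_2 = j of Σ_t A[v_t][v_{t+1}]. For example, for (i, j) = (0, 1) we minimise over 2 possible intermediate vertex sequences; the minimum is 6, attained along the walk 0 → 1 → 1.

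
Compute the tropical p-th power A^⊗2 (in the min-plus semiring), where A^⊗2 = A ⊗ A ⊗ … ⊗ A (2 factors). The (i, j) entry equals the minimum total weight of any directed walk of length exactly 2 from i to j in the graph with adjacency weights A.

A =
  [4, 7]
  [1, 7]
A^⊗2 =
  [8, 11]
  [5, 8]

Each entry (A^⊗2)_ij equals the minimum over all length-2 walks i = v_0 → v_1 → … → v_2 = j of Σ_t A[v_t][v_{t+1}]. For example, for (i, j) = (0, 1) we minimise over 2 possible intermediate vertex sequences; the minimum is 11, attained along the walk 0 → 0 → 1.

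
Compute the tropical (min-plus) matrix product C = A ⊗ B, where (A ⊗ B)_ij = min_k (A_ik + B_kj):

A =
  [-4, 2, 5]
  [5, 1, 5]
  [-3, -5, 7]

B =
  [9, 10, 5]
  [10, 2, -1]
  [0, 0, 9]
A ⊗ B =
  [5, 4, 1]
  [5, 3, 0]
  [5, -3, -6]

Apply the min-plus product entry-by-entry:
  C[0][0] = min over k of (A[0][0] + B[0][0] = -4 + 9 = 5, A[0][1] + B[1][0] = 2 + 10 = 12, A[0][2] + B[2][0] = 5 + 0 = 5) = 5 (attained at k = 0)
  C[0][1] = min over k of (A[0][0] + B[0][1] = -4 + 10 = 6, A[0][1] + B[1][1] = 2 + 2 = 4, A[0][2] + B[2][1] = 5 + 0 = 5) = 4 (attained at k = 1)
  C[0][2] = min over k of (A[0][0] + B[0][2] = -4 + 5 = 1, A[0][1] + B[1][2] = 2 + -1 = 1, A[0][2] + B[2][2] = 5 + 9 = 14) = 1 (attained at k = 0)
  C[1][0] = min over k of (A[1][0] + B[0][0] = 5 + 9 = 14, A[1][1] + B[1][0] = 1 + 10 = 11, A[1][2] + B[2][0] = 5 + 0 = 5) = 5 (attained at k = 2)
  C[1][1] = min over k of (A[1][0] + B[0][1] = 5 + 10 = 15, A[1][1] + B[1][1] = 1 + 2 = 3, A[1][2] + B[2][1] = 5 + 0 = 5) = 3 (attained at k = 1)
  C[1][2] = min over k of (A[1][0] + B[0][2] = 5 + 5 = 10, A[1][1] + B[1][2] = 1 + -1 = 0, A[1][2] + B[2][2] = 5 + 9 = 14) = 0 (attained at k = 1)
  C[2][0] = min over k of (A[2][0] + B[0][0] = -3 + 9 = 6, A[2][1] + B[1][0] = -5 + 10 = 5, A[2][2] + B[2][0] = 7 + 0 = 7) = 5 (attained at k = 1)
  C[2][1] = min over k of (A[2][0] + B[0][1] = -3 + 10 = 7, A[2][1] + B[1][1] = -5 + 2 = -3, A[2][2] + B[2][1] = 7 + 0 = 7) = -3 (attained at k = 1)
  C[2][2] = min over k of (A[2][0] + B[0][2] = -3 + 5 = 2, A[2][1] + B[1][2] = -5 + -1 = -6, A[2][2] + B[2][2] = 7 + 9 = 16) = -6 (attained at k = 1)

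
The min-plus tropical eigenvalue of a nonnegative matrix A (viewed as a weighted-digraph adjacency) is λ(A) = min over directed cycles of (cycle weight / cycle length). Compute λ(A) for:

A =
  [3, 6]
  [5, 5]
λ(A) = 3

Enumerate directed cycles and compute their means (weight / length). Sample:
  cycle 0 → 0: weight = 3, length = 1, mean = 3/1 ≈ 3.000
  cycle 1 → 1: weight = 5, length = 1, mean = 5/1 ≈ 5.000
  cycle 0 → 1 → 0: weight = 11, length = 2, mean = 11/2 ≈ 5.500
  cycle 1 → 0 → 1: weight = 11, length = 2, mean = 11/2 ≈ 5.500
Minimum mean = 3.000, attained e.g. along the cycle 0 → 0 with weight 3 and length 1. So λ(A) = 3/1 = 3.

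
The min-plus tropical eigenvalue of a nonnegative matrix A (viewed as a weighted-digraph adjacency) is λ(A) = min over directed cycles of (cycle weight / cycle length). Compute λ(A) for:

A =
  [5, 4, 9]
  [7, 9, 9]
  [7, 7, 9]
λ(A) = 5

Enumerate directed cycles and compute their means (weight / length). Sample:
  cycle 0 → 0: weight = 5, length = 1, mean = 5/1 ≈ 5.000
  cycle 1 → 1: weight = 9, length = 1, mean = 9/1 ≈ 9.000
  cycle 2 → 2: weight = 9, length = 1, mean = 9/1 ≈ 9.000
  cycle 0 → 1 → 0: weight = 11, length = 2, mean = 11/2 ≈ 5.500
  cycle 0 → 2 → 0: weight = 16, length = 2, mean = 16/2 ≈ 8.000
  cycle 1 → 0 → 1: weight = 11, length = 2, mean = 11/2 ≈ 5.500
Minimum mean = 5.000, attained e.g. along the cycle 0 → 0 with weight 5 and length 1. So λ(A) = 5/1 = 5.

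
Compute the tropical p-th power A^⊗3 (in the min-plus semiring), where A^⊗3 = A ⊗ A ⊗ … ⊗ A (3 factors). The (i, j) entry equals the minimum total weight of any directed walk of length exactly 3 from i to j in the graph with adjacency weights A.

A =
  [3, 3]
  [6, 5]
A^⊗3 =
  [9, 9]
  [12, 12]

Each entry (A^⊗3)_ij equals the minimum over all length-3 walks i = v_0 → v_1 → … → v_3 = j of Σ_t A[v_t][v_{t+1}]. For example, for (i, j) = (0, 1) we minimise over 4 possible intermediate vertex sequences; the minimum is 9, attained along the walk 0 → 0 → 0 → 1.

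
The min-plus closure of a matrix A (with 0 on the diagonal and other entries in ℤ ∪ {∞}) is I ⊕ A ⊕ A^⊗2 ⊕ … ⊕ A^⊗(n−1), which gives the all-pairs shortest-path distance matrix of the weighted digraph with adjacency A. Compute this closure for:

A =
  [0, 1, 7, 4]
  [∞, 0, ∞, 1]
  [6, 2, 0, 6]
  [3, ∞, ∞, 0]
Closure =
  [0, 1, 7, 2]
  [4, 0, 11, 1]
  [6, 2, 0, 3]
  [3, 4, 10, 0]

This is the Floyd-Warshall all-pairs shortest-path computation. For each intermediate vertex k = 0, 1, …, 3, update dist[i][j] ← min(dist[i][j], dist[i][k] + dist[k][j]). The final matrix gives, for each (i, j), the minimum total weight of any directed path from i to j (possibly empty when i = j).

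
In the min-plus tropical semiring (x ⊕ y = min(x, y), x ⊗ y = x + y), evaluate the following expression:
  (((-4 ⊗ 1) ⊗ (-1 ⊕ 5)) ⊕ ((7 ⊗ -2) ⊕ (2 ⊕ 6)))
(((-4 ⊗ 1) ⊗ (-1 ⊕ 5)) ⊕ ((7 ⊗ -2) ⊕ (2 ⊕ 6))) = -4

Expand innermost to outermost. Recall ⊕ takes the minimum of its arguments and ⊗ takes their sum. Working out the expression (((-4 ⊗ 1) ⊗ (-1 ⊕ 5)) ⊕ ((7 ⊗ -2) ⊕ (2 ⊕ 6))) gives -4.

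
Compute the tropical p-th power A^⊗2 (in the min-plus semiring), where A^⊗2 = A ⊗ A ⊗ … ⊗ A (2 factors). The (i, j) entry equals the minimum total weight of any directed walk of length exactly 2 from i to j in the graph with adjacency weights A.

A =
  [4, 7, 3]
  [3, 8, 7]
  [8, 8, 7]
A^⊗2 =
  [8, 11, 7]
  [7, 10, 6]
  [11, 15, 11]

Each entry (A^⊗2)_ij equals the minimum over all length-2 walks i = v_0 → v_1 → … → v_2 = j of Σ_t A[v_t][v_{t+1}]. For example, for (i, j) = (0, 2) we minimise over 3 possible intermediate vertex sequences; the minimum is 7, attained along the walk 0 → 0 → 2.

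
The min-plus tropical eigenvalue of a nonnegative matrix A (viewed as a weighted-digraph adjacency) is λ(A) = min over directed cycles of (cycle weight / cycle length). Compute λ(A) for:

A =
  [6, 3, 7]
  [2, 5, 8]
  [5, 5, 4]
λ(A) = 5/2

Enumerate directed cycles and compute their means (weight / length). Sample:
  cycle 0 → 0: weight = 6, length = 1, mean = 6/1 ≈ 6.000
  cycle 1 → 1: weight = 5, length = 1, mean = 5/1 ≈ 5.000
  cycle 2 → 2: weight = 4, length = 1, mean = 4/1 ≈ 4.000
  cycle 0 → 1 → 0: weight = 5, length = 2, mean = 5/2 ≈ 2.500
  cycle 0 → 2 → 0: weight = 12, length = 2, mean = 12/2 ≈ 6.000
  cycle 1 → 0 → 1: weight = 5, length = 2, mean = 5/2 ≈ 2.500
Minimum mean = 2.500, attained e.g. along the cycle 0 → 1 → 0 with weight 5 and length 2. So λ(A) = 5/2 = 5/2.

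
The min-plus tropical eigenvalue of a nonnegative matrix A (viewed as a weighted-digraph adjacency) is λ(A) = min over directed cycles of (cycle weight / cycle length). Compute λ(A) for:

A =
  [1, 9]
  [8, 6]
λ(A) = 1

Enumerate directed cycles and compute their means (weight / length). Sample:
  cycle 0 → 0: weight = 1, length = 1, mean = 1/1 ≈ 1.000
  cycle 1 → 1: weight = 6, length = 1, mean = 6/1 ≈ 6.000
  cycle 0 → 1 → 0: weight = 17, length = 2, mean = 17/2 ≈ 8.500
  cycle 1 → 0 → 1: weight = 17, length = 2, mean = 17/2 ≈ 8.500
Minimum mean = 1.000, attained e.g. along the cycle 0 → 0 with weight 1 and length 1. So λ(A) = 1/1 = 1.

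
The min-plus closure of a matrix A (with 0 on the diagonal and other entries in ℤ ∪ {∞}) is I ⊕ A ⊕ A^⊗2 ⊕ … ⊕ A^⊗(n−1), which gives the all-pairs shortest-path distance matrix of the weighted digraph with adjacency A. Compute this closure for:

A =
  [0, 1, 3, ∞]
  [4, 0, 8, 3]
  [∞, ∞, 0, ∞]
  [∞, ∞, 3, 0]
Closure =
  [0, 1, 3, 4]
  [4, 0, 6, 3]
  [∞, ∞, 0, ∞]
  [∞, ∞, 3, 0]

This is the Floyd-Warshall all-pairs shortest-path computation. For each intermediate vertex k = 0, 1, …, 3, update dist[i][j] ← min(dist[i][j], dist[i][k] + dist[k][j]). The final matrix gives, for each (i, j), the minimum total weight of any directed path from i to j (possibly empty when i = j).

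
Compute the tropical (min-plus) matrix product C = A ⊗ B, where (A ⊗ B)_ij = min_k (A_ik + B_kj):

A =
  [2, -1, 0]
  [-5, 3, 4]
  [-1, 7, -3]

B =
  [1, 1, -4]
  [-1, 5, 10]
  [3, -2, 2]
A ⊗ B =
  [-2, -2, -2]
  [-4, -4, -9]
  [0, -5, -5]

Apply the min-plus product entry-by-entry:
  C[0][0] = min over k of (A[0][0] + B[0][0] = 2 + 1 = 3, A[0][1] + B[1][0] = -1 + -1 = -2, A[0][2] + B[2][0] = 0 + 3 = 3) = -2 (attained at k = 1)
  C[0][1] = min over k of (A[0][0] + B[0][1] = 2 + 1 = 3, A[0][1] + B[1][1] = -1 + 5 = 4, A[0][2] + B[2][1] = 0 + -2 = -2) = -2 (attained at k = 2)
  C[0][2] = min over k of (A[0][0] + B[0][2] = 2 + -4 = -2, A[0][1] + B[1][2] = -1 + 10 = 9, A[0][2] + B[2][2] = 0 + 2 = 2) = -2 (attained at k = 0)
  C[1][0] = min over k of (A[1][0] + B[0][0] = -5 + 1 = -4, A[1][1] + B[1][0] = 3 + -1 = 2, A[1][2] + B[2][0] = 4 + 3 = 7) = -4 (attained at k = 0)
  C[1][1] = min over k of (A[1][0] + B[0][1] = -5 + 1 = -4, A[1][1] + B[1][1] = 3 + 5 = 8, A[1][2] + B[2][1] = 4 + -2 = 2) = -4 (attained at k = 0)
  C[1][2] = min over k of (A[1][0] + B[0][2] = -5 + -4 = -9, A[1][1] + B[1][2] = 3 + 10 = 13, A[1][2] + B[2][2] = 4 + 2 = 6) = -9 (attained at k = 0)
  C[2][0] = min over k of (A[2][0] + B[0][0] = -1 + 1 = 0, A[2][1] + B[1][0] = 7 + -1 = 6, A[2][2] + B[2][0] = -3 + 3 = 0) = 0 (attained at k = 0)
  C[2][1] = min over k of (A[2][0] + B[0][1] = -1 + 1 = 0, A[2][1] + B[1][1] = 7 + 5 = 12, A[2][2] + B[2][1] = -3 + -2 = -5) = -5 (attained at k = 2)
  C[2][2] = min over k of (A[2][0] + B[0][2] = -1 + -4 = -5, A[2][1] + B[1][2] = 7 + 10 = 17, A[2][2] + B[2][2] = -3 + 2 = -1) = -5 (attained at k = 0)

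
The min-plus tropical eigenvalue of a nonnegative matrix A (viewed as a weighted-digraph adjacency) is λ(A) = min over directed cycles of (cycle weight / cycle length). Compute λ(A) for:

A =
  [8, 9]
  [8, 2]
λ(A) = 2

Enumerate directed cycles and compute their means (weight / length). Sample:
  cycle 0 → 0: weight = 8, length = 1, mean = 8/1 ≈ 8.000
  cycle 1 → 1: weight = 2, length = 1, mean = 2/1 ≈ 2.000
  cycle 0 → 1 → 0: weight = 17, length = 2, mean = 17/2 ≈ 8.500
  cycle 1 → 0 → 1: weight = 17, length = 2, mean = 17/2 ≈ 8.500
Minimum mean = 2.000, attained e.g. along the cycle 1 → 1 with weight 2 and length 1. So λ(A) = 2/1 = 2.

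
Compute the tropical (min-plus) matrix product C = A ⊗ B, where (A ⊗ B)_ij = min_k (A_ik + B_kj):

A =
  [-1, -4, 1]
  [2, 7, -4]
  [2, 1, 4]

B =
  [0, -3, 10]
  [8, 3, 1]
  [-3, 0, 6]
A ⊗ B =
  [-2, -4, -3]
  [-7, -4, 2]
  [1, -1, 2]

Apply the min-plus product entry-by-entry:
  C[0][0] = min over k of (A[0][0] + B[0][0] = -1 + 0 = -1, A[0][1] + B[1][0] = -4 + 8 = 4, A[0][2] + B[2][0] = 1 + -3 = -2) = -2 (attained at k = 2)
  C[0][1] = min over k of (A[0][0] + B[0][1] = -1 + -3 = -4, A[0][1] + B[1][1] = -4 + 3 = -1, A[0][2] + B[2][1] = 1 + 0 = 1) = -4 (attained at k = 0)
  C[0][2] = min over k of (A[0][0] + B[0][2] = -1 + 10 = 9, A[0][1] + B[1][2] = -4 + 1 = -3, A[0][2] + B[2][2] = 1 + 6 = 7) = -3 (attained at k = 1)
  C[1][0] = min over k of (A[1][0] + B[0][0] = 2 + 0 = 2, A[1][1] + B[1][0] = 7 + 8 = 15, A[1][2] + B[2][0] = -4 + -3 = -7) = -7 (attained at k = 2)
  C[1][1] = min over k of (A[1][0] + B[0][1] = 2 + -3 = -1, A[1][1] + B[1][1] = 7 + 3 = 10, A[1][2] + B[2][1] = -4 + 0 = -4) = -4 (attained at k = 2)
  C[1][2] = min over k of (A[1][0] + B[0][2] = 2 + 10 = 12, A[1][1] + B[1][2] = 7 + 1 = 8, A[1][2] + B[2][2] = -4 + 6 = 2) = 2 (attained at k = 2)
  C[2][0] = min over k of (A[2][0] + B[0][0] = 2 + 0 = 2, A[2][1] + B[1][0] = 1 + 8 = 9, A[2][2] + B[2][0] = 4 + -3 = 1) = 1 (attained at k = 2)
  C[2][1] = min over k of (A[2][0] + B[0][1] = 2 + -3 = -1, A[2][1] + B[1][1] = 1 + 3 = 4, A[2][2] + B[2][1] = 4 + 0 = 4) = -1 (attained at k = 0)
  C[2][2] = min over k of (A[2][0] + B[0][2] = 2 + 10 = 12, A[2][1] + B[1][2] = 1 + 1 = 2, A[2][2] + B[2][2] = 4 + 6 = 10) = 2 (attained at k = 1)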